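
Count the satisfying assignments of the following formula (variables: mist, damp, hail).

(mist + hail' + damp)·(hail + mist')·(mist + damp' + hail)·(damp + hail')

There are 2^3 = 8 truth assignments over (mist, damp, hail).
Split on hail. With hail = 1, the clauses containing hail are satisfied and hail' drops from the rest; 2 of the 2^2 = 4 assignments to the other variables satisfy what remains.
With hail = 0, by the same count on the reduced clause set, 1 assignment works.
(One model: mist=F, damp=F, hail=F.)
Total: 2 + 1 = 3.

3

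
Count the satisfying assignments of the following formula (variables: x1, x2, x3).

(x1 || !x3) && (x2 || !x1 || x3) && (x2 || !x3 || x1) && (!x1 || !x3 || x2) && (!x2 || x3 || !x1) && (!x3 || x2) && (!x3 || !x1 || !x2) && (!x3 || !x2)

2

There are 2^3 = 8 truth assignments over (x1, x2, x3).
Check each against the 8 clauses (columns in the order x1, x2, x3):
  F F F  ✓ satisfies all
  F F T  ✗ fails (x1 || !x3)
  F T F  ✓ satisfies all
  F T T  ✗ fails (x1 || !x3)
  T F F  ✗ fails (x2 || !x1 || x3)
  T F T  ✗ fails (!x1 || !x3 || x2)
  T T F  ✗ fails (!x2 || x3 || !x1)
  T T T  ✗ fails (!x3 || !x1 || !x2)
2 of the 8 rows are models.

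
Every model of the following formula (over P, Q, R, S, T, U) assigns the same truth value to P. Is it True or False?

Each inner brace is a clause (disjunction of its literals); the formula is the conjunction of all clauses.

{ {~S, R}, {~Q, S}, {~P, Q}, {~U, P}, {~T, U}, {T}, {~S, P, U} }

Suppose P = 0.
From the singleton clause (~U), U = 0.
From the singleton clause (~T), T = 0.
Now (T) is unsatisfied and unit — conflict.
So every satisfying assignment has P = True.

True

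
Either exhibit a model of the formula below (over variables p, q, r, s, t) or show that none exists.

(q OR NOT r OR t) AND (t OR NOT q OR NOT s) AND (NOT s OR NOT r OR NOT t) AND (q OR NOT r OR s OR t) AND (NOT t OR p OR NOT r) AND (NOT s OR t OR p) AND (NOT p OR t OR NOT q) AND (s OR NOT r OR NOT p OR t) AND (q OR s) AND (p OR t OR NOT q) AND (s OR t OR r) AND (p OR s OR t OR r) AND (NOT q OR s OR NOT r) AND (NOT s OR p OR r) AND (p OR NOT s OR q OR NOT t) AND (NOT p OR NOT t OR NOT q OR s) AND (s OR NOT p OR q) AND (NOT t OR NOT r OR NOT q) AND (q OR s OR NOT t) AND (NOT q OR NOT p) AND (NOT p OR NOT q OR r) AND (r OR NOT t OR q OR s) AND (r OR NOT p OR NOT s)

p: false,  q: true,  r: false,  s: false,  t: true

Try q = true.
The clause (NOT p) is unit, so p = false.
The clause (t) is unit, so t = true.
The clause (NOT r) is unit, so r = false.
The clause (NOT s) is unit, so s = false.
All clauses are satisfied.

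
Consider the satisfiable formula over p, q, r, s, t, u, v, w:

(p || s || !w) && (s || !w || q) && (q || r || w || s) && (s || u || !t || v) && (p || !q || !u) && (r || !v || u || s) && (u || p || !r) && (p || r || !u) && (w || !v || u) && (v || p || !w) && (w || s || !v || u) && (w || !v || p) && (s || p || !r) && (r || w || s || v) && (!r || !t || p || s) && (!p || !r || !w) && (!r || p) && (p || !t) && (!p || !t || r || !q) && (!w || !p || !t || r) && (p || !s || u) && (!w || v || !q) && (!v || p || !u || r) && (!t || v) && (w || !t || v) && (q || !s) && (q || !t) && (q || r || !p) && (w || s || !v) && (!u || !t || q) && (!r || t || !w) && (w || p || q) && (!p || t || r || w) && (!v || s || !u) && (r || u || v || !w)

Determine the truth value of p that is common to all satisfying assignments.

Suppose p = false.
(!r) alone gives r = false.
(!u) alone gives u = false.
(!t) alone gives t = false.
(!s) alone gives s = false.
(!w) alone gives w = false.
(q) alone gives q = true.
(!v) alone gives v = false.
That conflicts with the unit clause (v).
So every satisfying assignment has p = True.

True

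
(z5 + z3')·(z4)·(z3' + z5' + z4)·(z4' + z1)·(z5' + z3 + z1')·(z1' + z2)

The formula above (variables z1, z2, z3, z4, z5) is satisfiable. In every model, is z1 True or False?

True

Suppose z1 = 0.
The clause (z4) is unit, so z4 = 1.
But (z4') is also a unit clause — contradiction.
So every satisfying assignment has z1 = True.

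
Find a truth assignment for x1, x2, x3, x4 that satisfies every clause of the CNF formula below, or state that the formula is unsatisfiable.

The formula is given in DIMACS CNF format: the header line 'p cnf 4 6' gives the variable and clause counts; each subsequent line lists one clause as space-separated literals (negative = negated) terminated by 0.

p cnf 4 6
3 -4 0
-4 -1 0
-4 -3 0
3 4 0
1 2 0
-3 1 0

Case x3 = True:
The clause (¬x4) is unit, so x4 = False.
The clause (x1) is unit, so x1 = True.
Every clause is now satisfied; x2 is unconstrained.

x1=True,  x2=True,  x3=True,  x4=False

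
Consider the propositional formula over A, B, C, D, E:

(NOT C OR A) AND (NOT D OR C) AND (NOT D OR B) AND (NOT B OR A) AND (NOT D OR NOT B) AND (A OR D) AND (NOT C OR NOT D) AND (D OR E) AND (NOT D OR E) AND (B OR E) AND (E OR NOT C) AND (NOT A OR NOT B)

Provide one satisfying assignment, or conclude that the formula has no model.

Suppose C = false.
From the singleton clause (NOT D), D = false.
From the singleton clause (A), A = true.
From the singleton clause (E), E = true.
From the singleton clause (NOT B), B = false.
Every clause now holds.

A ↦ true; B ↦ false; C ↦ false; D ↦ false; E ↦ true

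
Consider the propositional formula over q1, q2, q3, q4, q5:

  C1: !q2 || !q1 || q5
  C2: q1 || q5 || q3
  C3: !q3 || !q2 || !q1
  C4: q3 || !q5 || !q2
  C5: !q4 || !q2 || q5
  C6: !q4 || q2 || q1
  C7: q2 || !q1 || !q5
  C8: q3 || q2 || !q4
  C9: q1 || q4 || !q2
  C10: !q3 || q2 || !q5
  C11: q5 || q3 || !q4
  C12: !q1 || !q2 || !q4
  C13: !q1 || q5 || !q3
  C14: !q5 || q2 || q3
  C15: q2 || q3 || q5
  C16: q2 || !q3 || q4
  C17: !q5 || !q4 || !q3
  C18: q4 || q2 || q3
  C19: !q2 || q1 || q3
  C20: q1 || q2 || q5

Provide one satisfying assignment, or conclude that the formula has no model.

Branch on q2: set q2 = false.
Branch on q4: set q4 = false.
(!q3) alone gives q3 = false.
But (q3) is also a unit clause — contradiction.
So q4 must be the other value — set q4 = true.
(q1) alone gives q1 = true.
(!q5) alone gives q5 = false.
(q3) alone gives q3 = true.
But (!q3) is also a unit clause — contradiction.
Neither q4 = true nor q4 = false works.
So q2 must be the other value — set q2 = true.
Branch on q1: set q1 = false.
(q4) alone gives q4 = true.
(q5) alone gives q5 = true.
(q3) alone gives q3 = true.
But (!q3) is also a unit clause — contradiction.
So q1 must be the other value — set q1 = true.
(q5) alone gives q5 = true.
(!q3) alone gives q3 = false.
But (q3) is also a unit clause — contradiction.
Neither q1 = true nor q1 = false works.
Neither q2 = true nor q2 = false works.

UNSATISFIABLE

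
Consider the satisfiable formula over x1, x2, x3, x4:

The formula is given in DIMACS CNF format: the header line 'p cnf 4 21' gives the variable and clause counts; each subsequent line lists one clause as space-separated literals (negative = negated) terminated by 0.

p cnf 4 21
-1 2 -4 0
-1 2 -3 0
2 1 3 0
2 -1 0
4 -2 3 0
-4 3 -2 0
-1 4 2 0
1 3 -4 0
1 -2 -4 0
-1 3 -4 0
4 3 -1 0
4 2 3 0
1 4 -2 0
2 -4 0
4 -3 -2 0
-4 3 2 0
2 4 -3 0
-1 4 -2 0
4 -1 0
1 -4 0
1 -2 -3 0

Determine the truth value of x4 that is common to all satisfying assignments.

True

Suppose x4 = False.
The clause (¬x1) is unit, so x1 = False.
The clause (¬x2) is unit, so x2 = False.
The clause (x3) is unit, so x3 = True.
Now (¬x3) is unsatisfied and unit — conflict.
So every satisfying assignment has x4 = True.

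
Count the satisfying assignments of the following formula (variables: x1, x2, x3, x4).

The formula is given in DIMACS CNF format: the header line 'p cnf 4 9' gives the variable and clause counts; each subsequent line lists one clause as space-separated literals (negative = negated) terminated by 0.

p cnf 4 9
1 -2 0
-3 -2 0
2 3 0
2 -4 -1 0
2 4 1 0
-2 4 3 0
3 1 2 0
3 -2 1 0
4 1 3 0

3

There are 2^4 = 16 truth assignments over (x1, x2, x3, x4).
Split on x1. With x1 = True, the clauses containing x1 are satisfied and ¬x1 drops from the rest; 2 of the 2^3 = 8 assignments to the other variables satisfy what remains.
With x1 = False, by the same count on the reduced clause set, 1 assignment works.
(One model: x1=F, x2=F, x3=T, x4=T.)
Total: 2 + 1 = 3.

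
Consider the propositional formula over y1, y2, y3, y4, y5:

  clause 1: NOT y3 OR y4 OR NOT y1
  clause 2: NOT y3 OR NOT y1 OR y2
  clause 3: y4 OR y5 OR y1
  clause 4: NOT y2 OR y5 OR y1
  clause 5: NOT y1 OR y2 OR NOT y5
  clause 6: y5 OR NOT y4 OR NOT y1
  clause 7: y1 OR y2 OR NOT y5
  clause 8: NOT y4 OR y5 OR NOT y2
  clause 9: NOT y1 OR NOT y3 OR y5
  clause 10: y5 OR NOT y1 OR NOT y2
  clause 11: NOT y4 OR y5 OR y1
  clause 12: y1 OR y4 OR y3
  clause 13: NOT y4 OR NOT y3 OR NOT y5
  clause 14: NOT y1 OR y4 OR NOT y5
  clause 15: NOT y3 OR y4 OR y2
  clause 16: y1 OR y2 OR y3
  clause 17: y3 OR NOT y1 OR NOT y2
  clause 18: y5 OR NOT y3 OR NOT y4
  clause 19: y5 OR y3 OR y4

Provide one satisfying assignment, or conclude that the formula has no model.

y1 ↦ false; y2 ↦ true; y3 ↦ true; y4 ↦ false; y5 ↦ true

Suppose y3 = true.
Suppose y4 = false.
Unit clause (NOT y1) forces y1 = false.
Unit clause (y5) forces y5 = true.
Unit clause (y2) forces y2 = true.
All clauses are satisfied.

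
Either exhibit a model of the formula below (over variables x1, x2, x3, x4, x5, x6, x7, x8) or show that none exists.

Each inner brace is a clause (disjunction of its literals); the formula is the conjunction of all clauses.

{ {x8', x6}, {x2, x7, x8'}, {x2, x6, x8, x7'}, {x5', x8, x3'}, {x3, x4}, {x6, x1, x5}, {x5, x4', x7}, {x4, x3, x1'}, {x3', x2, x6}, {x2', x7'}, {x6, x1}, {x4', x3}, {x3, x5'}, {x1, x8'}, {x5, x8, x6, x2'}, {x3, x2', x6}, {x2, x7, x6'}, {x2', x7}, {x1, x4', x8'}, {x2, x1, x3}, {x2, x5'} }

Try x8 = 0.
Try x5 = 0.
Try x3 = 1.
Try x6 = 1.
Try x4 = 1.
From the singleton clause (x7), x7 = 1.
From the singleton clause (x2'), x2 = 0.
Every clause is now satisfied; x1 is unconstrained.

x1 ↦ 0, x2 ↦ 0, x3 ↦ 1, x4 ↦ 1, x5 ↦ 0, x6 ↦ 1, x7 ↦ 1, x8 ↦ 0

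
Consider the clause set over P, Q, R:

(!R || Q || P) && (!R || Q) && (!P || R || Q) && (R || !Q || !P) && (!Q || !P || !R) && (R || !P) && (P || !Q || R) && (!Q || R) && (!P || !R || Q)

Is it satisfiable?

Yes

Try R = true.
Unit clause (Q) forces Q = true.
Unit clause (!P) forces P = false.
Every clause now holds.
A satisfying assignment: P ↦ false, Q ↦ true, R ↦ true.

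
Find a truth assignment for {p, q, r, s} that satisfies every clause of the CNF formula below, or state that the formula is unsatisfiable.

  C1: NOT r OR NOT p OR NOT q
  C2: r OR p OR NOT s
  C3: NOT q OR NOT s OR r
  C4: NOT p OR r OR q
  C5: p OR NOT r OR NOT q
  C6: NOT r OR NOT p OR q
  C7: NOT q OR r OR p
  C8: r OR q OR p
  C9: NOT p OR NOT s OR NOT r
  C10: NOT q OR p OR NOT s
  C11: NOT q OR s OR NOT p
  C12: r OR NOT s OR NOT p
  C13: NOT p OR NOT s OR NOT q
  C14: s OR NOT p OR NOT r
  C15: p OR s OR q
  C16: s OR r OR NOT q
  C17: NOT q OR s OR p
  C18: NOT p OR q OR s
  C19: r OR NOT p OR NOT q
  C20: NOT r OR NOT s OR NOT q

p: false; q: false; r: true; s: true

Try r = true.
Try p = false.
The clause (NOT q) is unit, so q = false.
The clause (s) is unit, so s = true.
All clauses are satisfied.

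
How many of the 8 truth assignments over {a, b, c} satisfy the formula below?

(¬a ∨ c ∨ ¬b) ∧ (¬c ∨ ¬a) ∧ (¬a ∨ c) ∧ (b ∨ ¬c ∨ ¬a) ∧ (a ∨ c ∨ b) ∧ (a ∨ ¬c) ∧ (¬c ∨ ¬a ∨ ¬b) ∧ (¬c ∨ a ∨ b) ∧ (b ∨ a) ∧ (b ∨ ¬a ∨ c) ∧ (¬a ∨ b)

There are 2^3 = 8 truth assignments over (a, b, c).
Check each against the 11 clauses (columns in the order a, b, c):
  F F F  ✗ fails (a ∨ c ∨ b)
  F F T  ✗ fails (a ∨ ¬c)
  F T F  ✓ satisfies all
  F T T  ✗ fails (a ∨ ¬c)
  T F F  ✗ fails (¬a ∨ c)
  T F T  ✗ fails (¬c ∨ ¬a)
  T T F  ✗ fails (¬a ∨ c ∨ ¬b)
  T T T  ✗ fails (¬c ∨ ¬a)
1 of the 8 rows is a model.

1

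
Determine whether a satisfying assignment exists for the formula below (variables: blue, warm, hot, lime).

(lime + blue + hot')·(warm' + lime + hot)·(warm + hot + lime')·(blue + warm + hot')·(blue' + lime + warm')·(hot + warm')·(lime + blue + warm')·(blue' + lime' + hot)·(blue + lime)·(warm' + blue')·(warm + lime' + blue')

Case hot = 1:
Case lime = 1:
Case blue = 0:
The clause (warm) is unit, so warm = 1.
All clauses are satisfied.
A satisfying assignment: blue=0, warm=1, hot=1, lime=1.

Yes, satisfiable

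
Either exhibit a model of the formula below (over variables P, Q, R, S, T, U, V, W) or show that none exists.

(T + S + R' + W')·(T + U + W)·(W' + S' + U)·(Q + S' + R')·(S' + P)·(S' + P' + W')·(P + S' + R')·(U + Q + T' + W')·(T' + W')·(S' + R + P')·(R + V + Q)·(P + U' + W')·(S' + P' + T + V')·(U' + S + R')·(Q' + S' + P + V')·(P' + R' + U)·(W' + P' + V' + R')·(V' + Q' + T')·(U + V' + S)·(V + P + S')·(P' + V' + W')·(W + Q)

P: 1, Q: 1, R: 0, S: 0, T: 0, U: 1, V: 1, W: 0

Try S = 0.
Try T = 0.
Try R = 0.
Try U = 1.
Try V = 1.
Try P = 1.
From the singleton clause (W'), W = 0.
From the singleton clause (Q), Q = 1.
All clauses are satisfied.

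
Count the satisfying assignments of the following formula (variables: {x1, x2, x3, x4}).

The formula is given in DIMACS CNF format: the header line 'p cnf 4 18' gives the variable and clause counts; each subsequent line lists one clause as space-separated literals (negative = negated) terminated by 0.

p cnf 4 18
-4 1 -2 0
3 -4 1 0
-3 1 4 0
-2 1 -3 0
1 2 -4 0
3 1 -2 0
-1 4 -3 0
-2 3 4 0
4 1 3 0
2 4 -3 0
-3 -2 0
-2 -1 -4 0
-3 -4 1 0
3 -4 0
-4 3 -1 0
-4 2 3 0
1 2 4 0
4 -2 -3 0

2

There are 2^4 = 16 truth assignments over (x1, x2, x3, x4).
Split on x3. With x3 = True, the clauses containing x3 are satisfied and ¬x3 drops from the rest; 1 of the 2^3 = 8 assignments to the other variables satisfy what remains.
With x3 = False, by the same count on the reduced clause set, 1 assignment works.
(One model: x1=T, x2=F, x3=F, x4=F.)
Total: 1 + 1 = 2.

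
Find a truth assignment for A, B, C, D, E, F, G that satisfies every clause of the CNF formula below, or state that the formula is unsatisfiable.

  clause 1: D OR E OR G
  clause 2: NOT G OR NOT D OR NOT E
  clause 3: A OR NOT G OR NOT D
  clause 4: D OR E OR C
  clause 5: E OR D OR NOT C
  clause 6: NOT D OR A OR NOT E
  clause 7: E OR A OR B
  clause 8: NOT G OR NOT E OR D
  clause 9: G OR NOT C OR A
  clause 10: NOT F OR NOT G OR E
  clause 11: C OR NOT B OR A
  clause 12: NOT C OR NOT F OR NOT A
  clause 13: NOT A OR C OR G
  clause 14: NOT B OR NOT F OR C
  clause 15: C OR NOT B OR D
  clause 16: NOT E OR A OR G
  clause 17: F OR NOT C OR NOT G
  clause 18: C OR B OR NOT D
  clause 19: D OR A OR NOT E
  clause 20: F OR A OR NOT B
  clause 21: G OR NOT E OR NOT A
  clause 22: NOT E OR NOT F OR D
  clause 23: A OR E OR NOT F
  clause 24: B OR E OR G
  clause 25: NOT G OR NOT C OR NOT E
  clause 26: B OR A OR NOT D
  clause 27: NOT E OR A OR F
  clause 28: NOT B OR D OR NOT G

Case D = true:
Case G = false:
Case A = true:
The clause (C) is unit, so C = true.
The clause (NOT F) is unit, so F = false.
The clause (NOT E) is unit, so E = false.
The clause (B) is unit, so B = true.
All clauses are satisfied.

A=true; B=true; C=true; D=true; E=false; F=false; G=false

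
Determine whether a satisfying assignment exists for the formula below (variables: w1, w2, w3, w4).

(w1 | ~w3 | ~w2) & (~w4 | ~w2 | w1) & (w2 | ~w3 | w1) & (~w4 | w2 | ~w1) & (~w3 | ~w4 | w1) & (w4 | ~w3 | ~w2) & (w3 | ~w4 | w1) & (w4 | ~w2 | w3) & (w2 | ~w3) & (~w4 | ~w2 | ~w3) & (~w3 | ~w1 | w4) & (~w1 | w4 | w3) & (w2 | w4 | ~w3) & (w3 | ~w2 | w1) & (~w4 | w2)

Try w2 = 0.
From the singleton clause (~w3), w3 = 0.
From the singleton clause (~w4), w4 = 0.
From the singleton clause (~w1), w1 = 0.
This assignment satisfies each clause.
A satisfying assignment: w1: 0; w2: 0; w3: 0; w4: 0.

Yes, satisfiable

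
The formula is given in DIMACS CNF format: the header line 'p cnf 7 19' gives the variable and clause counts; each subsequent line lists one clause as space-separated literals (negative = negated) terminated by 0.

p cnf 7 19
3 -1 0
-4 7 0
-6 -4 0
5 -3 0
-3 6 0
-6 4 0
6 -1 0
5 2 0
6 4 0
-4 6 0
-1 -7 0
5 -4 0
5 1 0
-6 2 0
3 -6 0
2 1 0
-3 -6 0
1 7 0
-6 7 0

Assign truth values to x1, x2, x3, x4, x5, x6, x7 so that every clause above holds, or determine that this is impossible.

UNSATISFIABLE

Try x3 = True.
The clause (x5) is unit, so x5 = True.
The clause (x6) is unit, so x6 = True.
That conflicts with the unit clause (¬x6).
That branch fails; take x3 = False instead.
The clause (¬x1) is unit, so x1 = False.
The clause (x5) is unit, so x5 = True.
The clause (¬x6) is unit, so x6 = False.
The clause (x4) is unit, so x4 = True.
That conflicts with the unit clause (¬x4).
Both values of x3 lead to a conflict.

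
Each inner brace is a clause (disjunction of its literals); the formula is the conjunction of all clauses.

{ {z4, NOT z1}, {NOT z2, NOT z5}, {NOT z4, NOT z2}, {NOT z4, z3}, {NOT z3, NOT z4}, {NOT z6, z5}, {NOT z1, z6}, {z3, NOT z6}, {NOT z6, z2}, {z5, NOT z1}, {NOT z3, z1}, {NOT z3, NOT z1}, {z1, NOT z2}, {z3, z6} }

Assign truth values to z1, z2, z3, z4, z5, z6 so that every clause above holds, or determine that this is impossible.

UNSATISFIABLE

Try z4 = true.
(NOT z2) alone gives z2 = false.
(z3) alone gives z3 = true.
But (NOT z3) is also a unit clause — contradiction.
That branch fails; take z4 = false instead.
(NOT z1) alone gives z1 = false.
(NOT z3) alone gives z3 = false.
(NOT z6) alone gives z6 = false.
But (z6) is also a unit clause — contradiction.
Neither z4 = true nor z4 = false works.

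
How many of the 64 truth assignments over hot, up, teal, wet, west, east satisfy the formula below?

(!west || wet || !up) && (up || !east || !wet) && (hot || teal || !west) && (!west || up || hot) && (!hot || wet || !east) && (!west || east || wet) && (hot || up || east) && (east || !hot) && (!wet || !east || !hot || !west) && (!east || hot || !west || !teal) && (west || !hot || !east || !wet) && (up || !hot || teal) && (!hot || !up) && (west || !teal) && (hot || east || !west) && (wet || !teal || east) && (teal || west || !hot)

There are 2^6 = 64 truth assignments over (hot, up, teal, wet, west, east).
Split on teal. With teal = true, the clauses containing teal are satisfied and !teal drops from the rest; 0 of the 2^5 = 32 assignments to the other variables satisfy what remains.
With teal = false, by the same count on the reduced clause set, 5 assignments work.
Total: 0 + 5 = 5.

5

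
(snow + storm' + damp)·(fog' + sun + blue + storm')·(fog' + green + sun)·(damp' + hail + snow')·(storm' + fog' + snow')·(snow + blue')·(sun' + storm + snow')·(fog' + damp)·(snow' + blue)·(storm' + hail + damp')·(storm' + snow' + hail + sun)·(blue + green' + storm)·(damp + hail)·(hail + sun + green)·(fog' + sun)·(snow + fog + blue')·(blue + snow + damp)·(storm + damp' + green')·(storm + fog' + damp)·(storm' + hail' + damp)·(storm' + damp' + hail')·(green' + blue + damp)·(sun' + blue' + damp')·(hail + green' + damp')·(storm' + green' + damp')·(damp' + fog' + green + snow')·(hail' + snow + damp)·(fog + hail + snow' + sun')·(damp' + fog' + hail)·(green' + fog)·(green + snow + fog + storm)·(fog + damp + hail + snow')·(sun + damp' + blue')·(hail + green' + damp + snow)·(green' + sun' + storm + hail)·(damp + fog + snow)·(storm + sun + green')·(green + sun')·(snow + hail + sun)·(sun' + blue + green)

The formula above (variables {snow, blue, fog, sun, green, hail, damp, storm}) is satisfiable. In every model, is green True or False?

Suppose green = 1.
(fog) alone gives fog = 1.
(damp) alone gives damp = 1.
(sun) alone gives sun = 1.
(storm) alone gives storm = 1.
But (storm') is also a unit clause — contradiction.
So every satisfying assignment has green = False.

False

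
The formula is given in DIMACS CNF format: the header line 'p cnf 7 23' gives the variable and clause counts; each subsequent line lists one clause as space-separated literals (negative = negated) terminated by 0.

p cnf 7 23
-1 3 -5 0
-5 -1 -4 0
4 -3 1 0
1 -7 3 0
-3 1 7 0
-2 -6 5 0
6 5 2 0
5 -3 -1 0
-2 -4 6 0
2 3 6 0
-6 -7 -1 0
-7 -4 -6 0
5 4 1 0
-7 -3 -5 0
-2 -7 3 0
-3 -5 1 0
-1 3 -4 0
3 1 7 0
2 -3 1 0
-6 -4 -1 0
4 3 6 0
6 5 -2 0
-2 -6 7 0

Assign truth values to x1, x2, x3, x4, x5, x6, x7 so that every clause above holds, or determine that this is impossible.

x1: True,  x2: False,  x3: True,  x4: False,  x5: True,  x6: False,  x7: False

Try x1 = True.
Try x3 = True.
Unit clause (x5) forces x5 = True.
Unit clause (¬x4) forces x4 = False.
Unit clause (¬x7) forces x7 = False.
Try x2 = False.
Every clause is now satisfied; x6 is unconstrained.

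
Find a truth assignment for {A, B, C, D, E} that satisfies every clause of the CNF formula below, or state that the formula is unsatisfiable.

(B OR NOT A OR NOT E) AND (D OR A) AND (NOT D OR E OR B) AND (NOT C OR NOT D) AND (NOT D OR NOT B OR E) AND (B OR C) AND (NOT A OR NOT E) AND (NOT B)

From the singleton clause (NOT B), B = false.
From the singleton clause (C), C = true.
From the singleton clause (NOT D), D = false.
From the singleton clause (A), A = true.
From the singleton clause (NOT E), E = false.
All clauses are satisfied.

A ↦ true, B ↦ false, C ↦ true, D ↦ false, E ↦ false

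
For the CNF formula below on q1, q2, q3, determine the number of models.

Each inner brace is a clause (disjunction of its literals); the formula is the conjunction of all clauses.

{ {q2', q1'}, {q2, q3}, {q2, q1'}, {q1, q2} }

2

There are 2^3 = 8 truth assignments over (q1, q2, q3).
Check each against the 4 clauses (columns in the order q1, q2, q3):
  F F F  ✗ fails (q2 + q3)
  F F T  ✗ fails (q1 + q2)
  F T F  ✓ satisfies all
  F T T  ✓ satisfies all
  T F F  ✗ fails (q2 + q3)
  T F T  ✗ fails (q2 + q1')
  T T F  ✗ fails (q2' + q1')
  T T T  ✗ fails (q2' + q1')
2 of the 8 rows are models.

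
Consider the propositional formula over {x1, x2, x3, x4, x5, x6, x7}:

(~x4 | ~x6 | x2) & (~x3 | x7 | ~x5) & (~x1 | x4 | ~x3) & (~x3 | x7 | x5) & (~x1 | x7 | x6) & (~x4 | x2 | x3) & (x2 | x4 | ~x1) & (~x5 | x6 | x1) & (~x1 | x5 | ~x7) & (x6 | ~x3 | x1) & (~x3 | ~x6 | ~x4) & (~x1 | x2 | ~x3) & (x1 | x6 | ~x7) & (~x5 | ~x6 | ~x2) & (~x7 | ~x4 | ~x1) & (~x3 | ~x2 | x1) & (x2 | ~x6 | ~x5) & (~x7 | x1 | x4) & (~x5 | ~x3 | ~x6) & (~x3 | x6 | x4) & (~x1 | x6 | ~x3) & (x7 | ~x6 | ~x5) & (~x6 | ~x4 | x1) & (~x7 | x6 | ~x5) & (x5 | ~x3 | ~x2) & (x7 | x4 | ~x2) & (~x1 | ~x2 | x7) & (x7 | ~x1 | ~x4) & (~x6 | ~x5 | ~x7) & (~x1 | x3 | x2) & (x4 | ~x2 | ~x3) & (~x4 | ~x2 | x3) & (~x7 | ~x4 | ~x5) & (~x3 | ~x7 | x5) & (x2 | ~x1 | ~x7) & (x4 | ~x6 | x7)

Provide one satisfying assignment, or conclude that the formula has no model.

x1=0,  x2=0,  x3=0,  x4=0,  x5=0,  x6=0,  x7=0

Try x4 = 0.
Try x1 = 0.
Unit clause (~x7) forces x7 = 0.
Unit clause (~x2) forces x2 = 0.
Unit clause (~x6) forces x6 = 0.
Unit clause (~x5) forces x5 = 0.
Unit clause (~x3) forces x3 = 0.
All clauses are satisfied.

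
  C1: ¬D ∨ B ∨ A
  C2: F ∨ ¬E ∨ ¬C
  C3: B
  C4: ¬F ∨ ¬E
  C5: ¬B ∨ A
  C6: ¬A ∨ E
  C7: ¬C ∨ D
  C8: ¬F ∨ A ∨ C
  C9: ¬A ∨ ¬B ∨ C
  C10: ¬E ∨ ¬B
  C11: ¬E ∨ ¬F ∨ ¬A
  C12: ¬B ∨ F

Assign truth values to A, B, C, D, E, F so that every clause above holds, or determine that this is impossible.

From the singleton clause (B), B = True.
From the singleton clause (A), A = True.
From the singleton clause (E), E = True.
Now (¬E) is unsatisfied and unit — conflict.

UNSATISFIABLE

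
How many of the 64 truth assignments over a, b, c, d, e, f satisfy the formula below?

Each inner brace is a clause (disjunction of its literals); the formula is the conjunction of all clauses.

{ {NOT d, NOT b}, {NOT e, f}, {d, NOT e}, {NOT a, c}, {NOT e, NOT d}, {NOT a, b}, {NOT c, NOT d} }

There are 2^6 = 64 truth assignments over (a, b, c, d, e, f).
Split on e. With e = true, the clauses containing e are satisfied and NOT e drops from the rest; 0 of the 2^5 = 32 assignments to the other variables satisfy what remains.
With e = false, by the same count on the reduced clause set, 12 assignments work.
(One model: a=F, b=F, c=F, d=F, e=F, f=F.)
Total: 0 + 12 = 12.

12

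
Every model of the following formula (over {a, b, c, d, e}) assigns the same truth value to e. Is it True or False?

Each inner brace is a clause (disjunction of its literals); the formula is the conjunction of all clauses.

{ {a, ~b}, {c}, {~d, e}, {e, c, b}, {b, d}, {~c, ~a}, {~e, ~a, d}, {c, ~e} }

Suppose e = 0.
(c) alone gives c = 1.
(~d) alone gives d = 0.
(b) alone gives b = 1.
(a) alone gives a = 1.
That conflicts with the unit clause (~a).
So every satisfying assignment has e = True.

True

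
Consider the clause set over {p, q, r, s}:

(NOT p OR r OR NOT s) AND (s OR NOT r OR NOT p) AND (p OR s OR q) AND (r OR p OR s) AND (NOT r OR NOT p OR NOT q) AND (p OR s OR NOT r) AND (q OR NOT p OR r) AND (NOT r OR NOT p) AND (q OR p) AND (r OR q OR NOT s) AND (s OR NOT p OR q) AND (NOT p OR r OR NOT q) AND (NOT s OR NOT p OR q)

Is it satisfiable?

Yes, satisfiable

Case r = true:
(NOT p) alone gives p = false.
(s) alone gives s = true.
(q) alone gives q = true.
This assignment satisfies each clause.
A satisfying assignment: p: false; q: true; r: true; s: true.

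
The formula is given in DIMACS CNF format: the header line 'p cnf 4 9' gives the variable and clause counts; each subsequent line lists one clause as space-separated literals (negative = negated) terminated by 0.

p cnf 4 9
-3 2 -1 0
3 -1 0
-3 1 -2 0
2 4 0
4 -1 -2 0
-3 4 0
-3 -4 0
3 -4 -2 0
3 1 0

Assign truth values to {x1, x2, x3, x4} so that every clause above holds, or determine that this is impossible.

Try x3 = True.
(x4) alone gives x4 = True.
But (¬x4) is also a unit clause — contradiction.
That branch fails; take x3 = False instead.
(¬x1) alone gives x1 = False.
But (x1) is also a unit clause — contradiction.
Neither x3 = True nor x3 = False works.

UNSATISFIABLE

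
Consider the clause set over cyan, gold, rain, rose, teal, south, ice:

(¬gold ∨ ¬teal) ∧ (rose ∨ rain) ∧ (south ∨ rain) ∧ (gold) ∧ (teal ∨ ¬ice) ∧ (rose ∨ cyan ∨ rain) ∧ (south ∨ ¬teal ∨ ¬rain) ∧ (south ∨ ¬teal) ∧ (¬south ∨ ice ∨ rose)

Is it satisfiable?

Yes, satisfiable

(gold) alone gives gold = True.
(¬teal) alone gives teal = False.
(¬ice) alone gives ice = False.
Suppose rose = True.
Suppose south = False.
(rain) alone gives rain = True.
All clauses hold; cyan can take either value.
A satisfying assignment: cyan: False, gold: True, rain: True, rose: True, teal: False, south: False, ice: False.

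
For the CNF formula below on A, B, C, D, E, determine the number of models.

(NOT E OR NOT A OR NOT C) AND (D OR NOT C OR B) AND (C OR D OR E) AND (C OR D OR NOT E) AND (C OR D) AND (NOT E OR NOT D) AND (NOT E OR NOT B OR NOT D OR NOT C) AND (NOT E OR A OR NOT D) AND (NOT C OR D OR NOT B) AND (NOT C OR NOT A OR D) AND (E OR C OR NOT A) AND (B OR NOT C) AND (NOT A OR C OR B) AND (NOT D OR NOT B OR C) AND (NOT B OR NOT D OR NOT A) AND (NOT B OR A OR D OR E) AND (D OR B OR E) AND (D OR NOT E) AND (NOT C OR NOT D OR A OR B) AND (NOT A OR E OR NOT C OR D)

There are 2^5 = 32 truth assignments over (A, B, C, D, E).
Split on C. With C = true, the clauses containing C are satisfied and NOT C drops from the rest; 1 of the 2^4 = 16 assignments to the other variables satisfy what remains.
With C = false, by the same count on the reduced clause set, 1 assignment works.
(One model: A=F, B=F, C=F, D=T, E=F.)
Total: 1 + 1 = 2.

2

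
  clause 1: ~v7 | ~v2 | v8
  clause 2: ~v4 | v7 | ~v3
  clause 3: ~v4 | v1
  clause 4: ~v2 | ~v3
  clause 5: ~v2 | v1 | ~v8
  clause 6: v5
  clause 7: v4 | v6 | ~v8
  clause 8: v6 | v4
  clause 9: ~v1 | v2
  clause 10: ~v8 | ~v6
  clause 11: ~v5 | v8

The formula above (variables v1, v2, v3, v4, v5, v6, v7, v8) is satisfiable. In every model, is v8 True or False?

Suppose v8 = 0.
From the singleton clause (v5), v5 = 1.
That conflicts with the unit clause (~v5).
So every satisfying assignment has v8 = True.

True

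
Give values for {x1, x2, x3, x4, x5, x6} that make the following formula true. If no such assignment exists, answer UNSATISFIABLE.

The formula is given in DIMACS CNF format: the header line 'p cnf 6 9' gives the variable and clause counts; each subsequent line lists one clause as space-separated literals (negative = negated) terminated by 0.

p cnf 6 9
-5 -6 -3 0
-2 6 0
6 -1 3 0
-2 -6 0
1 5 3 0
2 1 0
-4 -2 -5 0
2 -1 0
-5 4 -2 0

UNSATISFIABLE

Suppose x2 = False.
Unit clause (x1) forces x1 = True.
That conflicts with the unit clause (¬x1).
So x2 must be the other value — set x2 = True.
Unit clause (x6) forces x6 = True.
That conflicts with the unit clause (¬x6).
Either choice for x2 ends in contradiction.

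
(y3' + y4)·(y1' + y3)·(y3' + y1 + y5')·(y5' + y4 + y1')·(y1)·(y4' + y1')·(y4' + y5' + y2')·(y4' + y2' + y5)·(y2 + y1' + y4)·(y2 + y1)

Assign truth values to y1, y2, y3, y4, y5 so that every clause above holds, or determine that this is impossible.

Unit clause (y1) forces y1 = 1.
Unit clause (y3) forces y3 = 1.
Unit clause (y4) forces y4 = 1.
That conflicts with the unit clause (y4').

UNSATISFIABLE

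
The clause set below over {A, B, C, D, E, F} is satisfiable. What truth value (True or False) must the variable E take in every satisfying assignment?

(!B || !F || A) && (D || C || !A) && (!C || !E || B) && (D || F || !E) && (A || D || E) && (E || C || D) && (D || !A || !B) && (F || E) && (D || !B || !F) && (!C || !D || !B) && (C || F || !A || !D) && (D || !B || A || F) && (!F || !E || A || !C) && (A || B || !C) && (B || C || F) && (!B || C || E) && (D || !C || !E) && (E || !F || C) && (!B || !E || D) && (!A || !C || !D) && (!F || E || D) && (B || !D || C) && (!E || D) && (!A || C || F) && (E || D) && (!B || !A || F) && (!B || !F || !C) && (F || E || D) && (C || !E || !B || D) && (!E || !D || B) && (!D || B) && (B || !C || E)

Suppose E = false.
The clause (F) is unit, so F = true.
The clause (C) is unit, so C = true.
The clause (D) is unit, so D = true.
The clause (!B) is unit, so B = false.
Now (B) is unsatisfied and unit — conflict.
So every satisfying assignment has E = True.

True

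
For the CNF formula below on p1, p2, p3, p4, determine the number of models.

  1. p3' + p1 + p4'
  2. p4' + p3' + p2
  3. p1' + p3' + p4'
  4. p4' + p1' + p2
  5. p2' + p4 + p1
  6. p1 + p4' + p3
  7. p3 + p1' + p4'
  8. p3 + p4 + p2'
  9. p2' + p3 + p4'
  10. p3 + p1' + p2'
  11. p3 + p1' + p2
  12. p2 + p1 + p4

There are 2^4 = 16 truth assignments over (p1, p2, p3, p4).
Check each against the 12 clauses (columns in the order p1, p2, p3, p4):
  F F F F  ✗ fails (p2 + p1 + p4)
  F F F T  ✗ fails (p1 + p4' + p3)
  F F T F  ✗ fails (p2 + p1 + p4)
  F F T T  ✗ fails (p3' + p1 + p4')
  F T F F  ✗ fails (p2' + p4 + p1)
  F T F T  ✗ fails (p1 + p4' + p3)
  F T T F  ✗ fails (p2' + p4 + p1)
  F T T T  ✗ fails (p3' + p1 + p4')
  T F F F  ✗ fails (p3 + p1' + p2)
  T F F T  ✗ fails (p4' + p1' + p2)
  T F T F  ✓ satisfies all
  T F T T  ✗ fails (p4' + p3' + p2)
  T T F F  ✗ fails (p3 + p4 + p2')
  T T F T  ✗ fails (p3 + p1' + p4')
  T T T F  ✓ satisfies all
  T T T T  ✗ fails (p1' + p3' + p4')
2 of the 16 rows are models.

2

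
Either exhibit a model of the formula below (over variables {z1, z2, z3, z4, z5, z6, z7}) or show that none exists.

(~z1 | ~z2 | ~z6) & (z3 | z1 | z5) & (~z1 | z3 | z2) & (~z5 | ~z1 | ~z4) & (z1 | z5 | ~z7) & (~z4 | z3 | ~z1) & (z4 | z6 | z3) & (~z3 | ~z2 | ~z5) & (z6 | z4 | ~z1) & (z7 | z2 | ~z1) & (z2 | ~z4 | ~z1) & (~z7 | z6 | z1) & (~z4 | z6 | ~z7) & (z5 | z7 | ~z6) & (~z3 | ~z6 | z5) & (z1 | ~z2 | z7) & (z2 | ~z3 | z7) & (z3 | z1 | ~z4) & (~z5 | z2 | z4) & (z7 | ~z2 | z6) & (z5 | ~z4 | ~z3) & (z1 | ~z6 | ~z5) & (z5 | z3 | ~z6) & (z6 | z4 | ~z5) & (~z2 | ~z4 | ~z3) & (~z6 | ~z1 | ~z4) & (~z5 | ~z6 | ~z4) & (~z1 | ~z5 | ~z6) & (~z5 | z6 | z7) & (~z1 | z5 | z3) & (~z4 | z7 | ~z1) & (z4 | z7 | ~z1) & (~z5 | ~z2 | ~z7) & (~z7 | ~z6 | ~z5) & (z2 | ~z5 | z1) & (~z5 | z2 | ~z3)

UNSATISFIABLE

Branch on z1: set z1 = 0.
Branch on z3: set z3 = 1.
Branch on z5: set z5 = 1.
From the singleton clause (~z2), z2 = 0.
That conflicts with the unit clause (z2).
That branch fails; take z5 = 0 instead.
From the singleton clause (~z7), z7 = 0.
From the singleton clause (~z6), z6 = 0.
From the singleton clause (~z2), z2 = 0.
That conflicts with the unit clause (z2).
Neither z5 = 1 nor z5 = 0 works.
That branch fails; take z3 = 0 instead.
From the singleton clause (z5), z5 = 1.
From the singleton clause (~z4), z4 = 0.
From the singleton clause (z6), z6 = 1.
That conflicts with the unit clause (~z6).
Neither z3 = 1 nor z3 = 0 works.
That branch fails; take z1 = 1 instead.
Branch on z2: set z2 = 0.
From the singleton clause (z3), z3 = 1.
From the singleton clause (z7), z7 = 1.
From the singleton clause (~z4), z4 = 0.
From the singleton clause (z6), z6 = 1.
From the singleton clause (z5), z5 = 1.
That conflicts with the unit clause (~z5).
That branch fails; take z2 = 1 instead.
From the singleton clause (~z6), z6 = 0.
From the singleton clause (z4), z4 = 1.
From the singleton clause (~z5), z5 = 0.
From the singleton clause (z3), z3 = 1.
That conflicts with the unit clause (~z3).
Neither z2 = 1 nor z2 = 0 works.
Neither z1 = 1 nor z1 = 0 works.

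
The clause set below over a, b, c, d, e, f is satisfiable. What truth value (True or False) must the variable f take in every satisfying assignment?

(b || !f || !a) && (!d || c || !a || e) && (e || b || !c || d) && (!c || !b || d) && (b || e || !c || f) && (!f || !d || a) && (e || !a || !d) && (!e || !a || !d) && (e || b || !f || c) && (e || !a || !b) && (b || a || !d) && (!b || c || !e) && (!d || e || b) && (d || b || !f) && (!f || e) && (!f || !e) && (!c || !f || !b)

False

Suppose f = true.
Unit clause (e) forces e = true.
That conflicts with the unit clause (!e).
So every satisfying assignment has f = False.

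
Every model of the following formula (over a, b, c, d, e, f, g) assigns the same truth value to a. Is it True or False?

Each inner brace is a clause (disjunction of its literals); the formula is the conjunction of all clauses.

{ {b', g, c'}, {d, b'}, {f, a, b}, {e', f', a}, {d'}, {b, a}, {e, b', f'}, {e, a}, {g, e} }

Suppose a = 0.
The clause (d') is unit, so d = 0.
The clause (b') is unit, so b = 0.
Now (b) is unsatisfied and unit — conflict.
So every satisfying assignment has a = True.

True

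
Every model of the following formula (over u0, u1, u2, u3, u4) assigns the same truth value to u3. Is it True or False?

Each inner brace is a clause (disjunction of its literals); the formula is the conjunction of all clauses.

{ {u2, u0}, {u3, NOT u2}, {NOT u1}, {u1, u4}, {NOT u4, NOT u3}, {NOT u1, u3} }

Suppose u3 = true.
From the singleton clause (NOT u1), u1 = false.
From the singleton clause (u4), u4 = true.
But (NOT u4) is also a unit clause — contradiction.
So every satisfying assignment has u3 = False.

False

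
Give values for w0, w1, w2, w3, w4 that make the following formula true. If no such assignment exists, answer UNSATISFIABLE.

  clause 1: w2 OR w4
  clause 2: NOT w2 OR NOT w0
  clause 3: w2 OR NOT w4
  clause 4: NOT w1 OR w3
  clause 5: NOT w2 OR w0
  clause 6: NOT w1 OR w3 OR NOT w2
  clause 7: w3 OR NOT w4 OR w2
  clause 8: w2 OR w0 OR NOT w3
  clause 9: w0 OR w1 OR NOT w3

Try w2 = true.
The clause (NOT w0) is unit, so w0 = false.
Now (w0) is unsatisfied and unit — conflict.
That branch fails; take w2 = false instead.
The clause (w4) is unit, so w4 = true.
Now (NOT w4) is unsatisfied and unit — conflict.
Either choice for w2 ends in contradiction.

UNSATISFIABLE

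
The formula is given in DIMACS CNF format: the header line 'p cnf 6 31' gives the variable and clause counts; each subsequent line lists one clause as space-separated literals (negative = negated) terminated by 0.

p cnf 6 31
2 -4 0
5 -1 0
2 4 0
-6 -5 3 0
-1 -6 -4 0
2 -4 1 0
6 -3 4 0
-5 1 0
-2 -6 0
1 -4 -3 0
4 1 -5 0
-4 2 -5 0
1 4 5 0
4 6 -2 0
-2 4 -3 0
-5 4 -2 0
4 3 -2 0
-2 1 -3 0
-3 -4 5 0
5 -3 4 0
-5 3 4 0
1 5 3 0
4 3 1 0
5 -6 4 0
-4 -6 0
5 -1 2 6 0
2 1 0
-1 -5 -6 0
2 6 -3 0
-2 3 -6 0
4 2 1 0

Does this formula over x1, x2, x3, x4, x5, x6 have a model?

Yes

Case x2 = True:
From the singleton clause (¬x6), x6 = False.
From the singleton clause (x4), x4 = True.
Case x5 = True:
From the singleton clause (x1), x1 = True.
All clauses hold; x3 can take either value.
A satisfying assignment: x1: True; x2: True; x3: False; x4: True; x5: True; x6: False.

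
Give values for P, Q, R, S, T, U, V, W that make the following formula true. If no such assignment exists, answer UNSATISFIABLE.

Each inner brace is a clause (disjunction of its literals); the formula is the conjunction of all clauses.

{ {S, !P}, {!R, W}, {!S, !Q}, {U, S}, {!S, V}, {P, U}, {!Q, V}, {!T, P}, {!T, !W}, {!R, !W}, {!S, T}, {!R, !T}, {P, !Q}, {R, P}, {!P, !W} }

P: true; Q: false; R: false; S: true; T: true; U: true; V: true; W: false

Try S = true.
The clause (!Q) is unit, so Q = false.
The clause (V) is unit, so V = true.
The clause (T) is unit, so T = true.
The clause (P) is unit, so P = true.
The clause (!W) is unit, so W = false.
The clause (!R) is unit, so R = false.
No clause remains; U is free.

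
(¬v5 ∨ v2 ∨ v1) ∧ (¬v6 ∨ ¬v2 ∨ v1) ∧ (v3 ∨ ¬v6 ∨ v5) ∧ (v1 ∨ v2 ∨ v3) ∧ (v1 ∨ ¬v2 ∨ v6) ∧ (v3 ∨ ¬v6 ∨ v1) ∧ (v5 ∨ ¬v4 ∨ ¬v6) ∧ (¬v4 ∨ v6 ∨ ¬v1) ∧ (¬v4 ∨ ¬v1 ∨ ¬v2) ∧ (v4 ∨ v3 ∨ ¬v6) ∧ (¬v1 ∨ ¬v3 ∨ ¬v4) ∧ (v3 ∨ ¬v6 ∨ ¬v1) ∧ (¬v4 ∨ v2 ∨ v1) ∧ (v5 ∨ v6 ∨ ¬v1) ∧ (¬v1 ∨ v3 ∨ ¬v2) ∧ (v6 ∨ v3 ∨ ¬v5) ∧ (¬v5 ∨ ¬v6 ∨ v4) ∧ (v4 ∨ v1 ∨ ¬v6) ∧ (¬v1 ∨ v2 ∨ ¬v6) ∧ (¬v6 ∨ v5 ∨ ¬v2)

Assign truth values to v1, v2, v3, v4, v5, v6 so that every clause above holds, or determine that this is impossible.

v1 ↦ True; v2 ↦ True; v3 ↦ True; v4 ↦ False; v5 ↦ True; v6 ↦ False

Branch on v5: set v5 = True.
Branch on v2: set v2 = True.
Branch on v6: set v6 = False.
(v1) alone gives v1 = True.
(¬v4) alone gives v4 = False.
(v3) alone gives v3 = True.
All clauses are satisfied.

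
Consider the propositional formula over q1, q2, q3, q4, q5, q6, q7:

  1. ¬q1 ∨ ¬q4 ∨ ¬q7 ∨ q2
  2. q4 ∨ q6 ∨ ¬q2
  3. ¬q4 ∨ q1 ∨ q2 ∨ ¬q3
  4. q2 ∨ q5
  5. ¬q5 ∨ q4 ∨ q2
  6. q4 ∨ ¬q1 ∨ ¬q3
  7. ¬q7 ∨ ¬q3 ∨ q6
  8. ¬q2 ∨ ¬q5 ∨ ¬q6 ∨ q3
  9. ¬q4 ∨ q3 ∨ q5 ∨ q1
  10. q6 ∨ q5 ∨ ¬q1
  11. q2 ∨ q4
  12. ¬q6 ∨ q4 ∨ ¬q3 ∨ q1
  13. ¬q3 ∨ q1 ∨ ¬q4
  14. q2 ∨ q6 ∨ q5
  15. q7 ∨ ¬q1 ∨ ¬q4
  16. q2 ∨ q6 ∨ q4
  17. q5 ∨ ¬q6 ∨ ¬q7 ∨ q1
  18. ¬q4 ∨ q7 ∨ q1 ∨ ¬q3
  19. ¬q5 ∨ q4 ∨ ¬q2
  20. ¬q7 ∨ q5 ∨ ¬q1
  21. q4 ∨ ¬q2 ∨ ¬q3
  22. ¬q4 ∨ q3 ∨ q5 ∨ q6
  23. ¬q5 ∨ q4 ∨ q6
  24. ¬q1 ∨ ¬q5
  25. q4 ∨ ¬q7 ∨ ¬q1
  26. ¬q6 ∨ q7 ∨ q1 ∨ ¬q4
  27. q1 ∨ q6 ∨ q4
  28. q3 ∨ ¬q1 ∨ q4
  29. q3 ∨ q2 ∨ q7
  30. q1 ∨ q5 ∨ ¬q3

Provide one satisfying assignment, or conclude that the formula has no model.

q1: False,  q2: False,  q3: False,  q4: True,  q5: True,  q6: True,  q7: True

Branch on q2: set q2 = False.
From the singleton clause (q5), q5 = True.
From the singleton clause (q4), q4 = True.
From the singleton clause (¬q1), q1 = False.
From the singleton clause (¬q3), q3 = False.
From the singleton clause (q7), q7 = True.
No clause remains; q6 is free.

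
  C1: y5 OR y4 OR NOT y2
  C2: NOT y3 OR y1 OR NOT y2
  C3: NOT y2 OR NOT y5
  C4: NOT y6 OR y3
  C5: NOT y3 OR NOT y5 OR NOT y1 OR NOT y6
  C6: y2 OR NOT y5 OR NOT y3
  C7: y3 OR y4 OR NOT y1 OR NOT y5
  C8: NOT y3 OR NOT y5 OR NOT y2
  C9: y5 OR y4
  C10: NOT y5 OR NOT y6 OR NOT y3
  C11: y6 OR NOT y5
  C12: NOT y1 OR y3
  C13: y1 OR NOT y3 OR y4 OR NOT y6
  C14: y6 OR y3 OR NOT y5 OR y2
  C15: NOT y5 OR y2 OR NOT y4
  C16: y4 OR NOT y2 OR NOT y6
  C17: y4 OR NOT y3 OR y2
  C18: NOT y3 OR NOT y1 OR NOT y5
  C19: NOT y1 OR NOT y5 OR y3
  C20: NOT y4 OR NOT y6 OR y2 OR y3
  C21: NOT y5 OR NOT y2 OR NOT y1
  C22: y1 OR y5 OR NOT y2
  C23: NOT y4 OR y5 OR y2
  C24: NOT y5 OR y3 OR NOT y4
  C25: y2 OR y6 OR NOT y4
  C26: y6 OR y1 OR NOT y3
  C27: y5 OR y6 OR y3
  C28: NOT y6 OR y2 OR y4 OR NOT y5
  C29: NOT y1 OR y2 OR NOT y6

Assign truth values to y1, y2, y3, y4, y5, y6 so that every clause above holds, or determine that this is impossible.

y1=true, y2=true, y3=true, y4=true, y5=false, y6=false

Branch on y2: set y2 = true.
The clause (NOT y5) is unit, so y5 = false.
The clause (y4) is unit, so y4 = true.
The clause (y1) is unit, so y1 = true.
The clause (y3) is unit, so y3 = true.
Every clause is now satisfied; y6 is unconstrained.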